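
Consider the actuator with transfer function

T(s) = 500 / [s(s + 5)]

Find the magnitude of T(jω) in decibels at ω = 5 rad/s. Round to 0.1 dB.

23.0 dB

At s = jω = j5:
pole (s+5): 5 + j5 → |·| = √(5²+5²) = √50 ≈ 7.0711, ∠ = arctan(5/5) ≈ 45.00°
pole at origin: |s| = 5, ∠ = 90.00° (in denominator)
|T| = 500 / 35.355 ≈ 14.142
Gain = 20 log₁₀(14.142) ≈ 23.01 dB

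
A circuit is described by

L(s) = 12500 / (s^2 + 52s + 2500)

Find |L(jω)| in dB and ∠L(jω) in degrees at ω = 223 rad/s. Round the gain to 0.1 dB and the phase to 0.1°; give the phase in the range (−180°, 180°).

-11.8 dB, -166.2°

At s = jω = j223:
quadratic: (j223)² + 52·j223 + 2500 = -47229 + j11596 → |·| ≈ 48632, ∠ ≈ 166.21°
|L| = 12500 / 48632 ≈ 0.25703
Gain = 20 log₁₀(0.25703) ≈ -11.80 dB
∠L = 0.00° − 166.21° = -166.21°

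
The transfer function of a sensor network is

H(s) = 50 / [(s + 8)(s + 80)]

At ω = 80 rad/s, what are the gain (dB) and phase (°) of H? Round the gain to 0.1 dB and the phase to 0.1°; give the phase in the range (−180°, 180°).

-45.2 dB, -129.3°

At s = jω = j80:
pole (s+8): 8 + j80 → |·| = √(8²+80²) = √6464 ≈ 80.399, ∠ = arctan(80/8) ≈ 84.29°
pole (s+80): 80 + j80 → |·| = √(80²+80²) = √12800 ≈ 113.14, ∠ = arctan(80/80) ≈ 45.00°
|H| = 50 / 9096.3 ≈ 0.0054967
Gain = 20 log₁₀(0.0054967) ≈ -45.20 dB
∠H = 0.00° − 129.29° = -129.29°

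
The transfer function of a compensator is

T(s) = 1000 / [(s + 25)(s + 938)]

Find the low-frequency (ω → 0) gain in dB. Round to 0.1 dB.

T(0) = 1000 / (25·938) ≈ 0.042644
20 log₁₀(0.042644) ≈ -27.40 dB

-27.4 dB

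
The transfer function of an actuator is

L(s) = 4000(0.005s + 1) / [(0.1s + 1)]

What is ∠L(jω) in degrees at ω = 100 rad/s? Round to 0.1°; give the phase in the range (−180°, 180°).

-57.7°

At ω = 100 rad/s:
zero (1 + j100·0.005) = 1 + j0.5 → |·| ≈ 1.118, ∠ ≈ 26.57°
pole (1 + j100·0.1) = 1 + j10 → |·| ≈ 10.05, ∠ ≈ 84.29°
∠L = (26.57°) − (84.29°) = -57.72°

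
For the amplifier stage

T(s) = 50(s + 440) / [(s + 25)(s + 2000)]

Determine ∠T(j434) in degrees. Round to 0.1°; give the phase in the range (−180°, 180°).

At s = jω = j434:
zero (s+440): 440 + j434 → |·| = √(440²+434²) = √381956 ≈ 618.03, ∠ = arctan(434/440) ≈ 44.61°
pole (s+25): 25 + j434 → |·| = √(25²+434²) = √188981 ≈ 434.72, ∠ = arctan(434/25) ≈ 86.70°
pole (s+2000): 2000 + j434 → |·| = √(2000²+434²) = √4188356 ≈ 2046.5, ∠ = arctan(434/2000) ≈ 12.24°
∠T = 44.61° − 98.94° = -54.33°

-54.3°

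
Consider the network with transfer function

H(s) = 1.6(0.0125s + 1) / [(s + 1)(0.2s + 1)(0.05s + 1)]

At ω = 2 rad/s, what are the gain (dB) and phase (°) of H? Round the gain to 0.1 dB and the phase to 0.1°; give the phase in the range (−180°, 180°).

-3.6 dB, -89.5°

At ω = 2 rad/s:
zero (1 + j2·0.0125) = 1 + j0.025 → |·| ≈ 1.0003, ∠ ≈ 1.43°
pole (1 + j2·1) = 1 + j2 → |·| ≈ 2.2361, ∠ ≈ 63.43°
pole (1 + j2·0.2) = 1 + j0.4 → |·| ≈ 1.077, ∠ ≈ 21.80°
pole (1 + j2·0.05) = 1 + j0.1 → |·| ≈ 1.005, ∠ ≈ 5.71°
|H| = 1.6 · 1.0003 / (2.2361 · 1.077 · 1.005) ≈ 0.66127
Gain = 20 log₁₀(0.66127) ≈ -3.59 dB
∠H = (1.43°) − (63.43° + 21.80° + 5.71°) = -89.51°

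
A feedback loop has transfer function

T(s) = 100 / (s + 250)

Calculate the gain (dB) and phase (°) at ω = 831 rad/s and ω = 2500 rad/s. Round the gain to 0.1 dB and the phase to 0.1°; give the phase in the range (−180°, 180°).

At s = jω = j831:
pole (s+250): 250 + j831 → |·| = √(250²+831²) = √753061 ≈ 867.79, ∠ = arctan(831/250) ≈ 73.26°
|T| = 100 / 867.79 ≈ 0.11524
Gain = 20 log₁₀(0.11524) ≈ -18.77 dB
∠T = 0.00° − 73.26° = -73.26°

At s = jω = j2500:
pole (s+250): 250 + j2500 → |·| = √(250²+2500²) = √6312500 ≈ 2512.5, ∠ = arctan(2500/250) ≈ 84.29°
|T| = 100 / 2512.5 ≈ 0.039801
Gain = 20 log₁₀(0.039801) ≈ -28.00 dB
∠T = 0.00° − 84.29° = -84.29°

ω = 831: -18.8 dB, -73.3°; ω = 2500: -28.0 dB, -84.3°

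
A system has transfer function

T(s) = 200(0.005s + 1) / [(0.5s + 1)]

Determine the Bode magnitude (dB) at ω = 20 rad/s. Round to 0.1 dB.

At ω = 20 rad/s:
zero (1 + j20·0.005) = 1 + j0.1 → |·| ≈ 1.005, ∠ ≈ 5.71°
pole (1 + j20·0.5) = 1 + j10 → |·| ≈ 10.05, ∠ ≈ 84.29°
|T| = 200 · 1.005 / (10.05) ≈ 20
Gain = 20 log₁₀(20) ≈ 26.02 dB

26.0 dB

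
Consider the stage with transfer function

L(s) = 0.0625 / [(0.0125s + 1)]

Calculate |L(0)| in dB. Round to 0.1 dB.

-24.1 dB

L(0) = 0.0625 · 1 / 1 = 0.0625
20 log₁₀(0.0625) ≈ -24.08 dB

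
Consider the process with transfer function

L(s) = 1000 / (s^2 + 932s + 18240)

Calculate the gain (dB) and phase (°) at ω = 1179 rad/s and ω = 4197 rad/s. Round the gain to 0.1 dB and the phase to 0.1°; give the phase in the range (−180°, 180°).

ω = 1179: -64.9 dB, -141.3°; ω = 4197: -85.1 dB, -167.5°

Substitute s = j1179:
Numerator: 1000 = 1000 + j0
Denominator: (j1179)^2 + 932(j1179) + 18240 = -1371801 + j1098828
|N| = √(1000² + 0²) ≈ 1000, ∠N ≈ 0.00°
|D| = √(1371801² + 1098828²) ≈ 1.7576e+06, ∠D ≈ 141.30°
|L| = 1000 / 1.7576e+06 ≈ 0.00056896
Gain = 20 log₁₀(0.00056896) ≈ -64.90 dB
∠L = 0.00° − 141.30° = -141.30°

Substitute s = j4197:
Numerator: 1000 = 1000 + j0
Denominator: (j4197)^2 + 932(j4197) + 18240 = -17596569 + j3911604
|N| = √(1000² + 0²) ≈ 1000, ∠N ≈ 0.00°
|D| = √(17596569² + 3911604²) ≈ 1.8026e+07, ∠D ≈ 167.47°
|L| = 1000 / 1.8026e+07 ≈ 5.5475e-05
Gain = 20 log₁₀(5.5475e-05) ≈ -85.12 dB
∠L = 0.00° − 167.47° = -167.47°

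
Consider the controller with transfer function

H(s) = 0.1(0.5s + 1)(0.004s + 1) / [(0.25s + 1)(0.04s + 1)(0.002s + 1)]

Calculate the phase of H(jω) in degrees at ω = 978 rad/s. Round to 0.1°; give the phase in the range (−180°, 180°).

-75.7°

At ω = 978 rad/s:
zero (1 + j978·0.5) = 1 + j489 → |·| ≈ 489, ∠ ≈ 89.88°
zero (1 + j978·0.004) = 1 + j3.912 → |·| ≈ 4.0378, ∠ ≈ 75.66°
pole (1 + j978·0.25) = 1 + j244.5 → |·| ≈ 244.5, ∠ ≈ 89.77°
pole (1 + j978·0.04) = 1 + j39.12 → |·| ≈ 39.133, ∠ ≈ 88.54°
pole (1 + j978·0.002) = 1 + j1.956 → |·| ≈ 2.1968, ∠ ≈ 62.92°
∠H = (89.88° + 75.66°) − (89.77° + 88.54° + 62.92°) = -75.69°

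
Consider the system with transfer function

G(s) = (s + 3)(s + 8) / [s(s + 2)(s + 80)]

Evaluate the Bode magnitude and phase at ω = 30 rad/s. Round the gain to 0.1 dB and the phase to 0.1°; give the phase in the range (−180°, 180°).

At s = jω = j30:
zero (s+3): 3 + j30 → |·| = √(3²+30²) = √909 ≈ 30.15, ∠ = arctan(30/3) ≈ 84.29°
zero (s+8): 8 + j30 → |·| = √(8²+30²) = √964 ≈ 31.048, ∠ = arctan(30/8) ≈ 75.07°
pole (s+2): 2 + j30 → |·| = √(2²+30²) = √904 ≈ 30.067, ∠ = arctan(30/2) ≈ 86.19°
pole (s+80): 80 + j30 → |·| = √(80²+30²) = √7300 ≈ 85.44, ∠ = arctan(30/80) ≈ 20.56°
pole at origin: |s| = 30, ∠ = 90.00° (in denominator)
|G| = 1 · 936.1 / 77068 ≈ 0.012146
Gain = 20 log₁₀(0.012146) ≈ -38.31 dB
∠G = 159.36° − 196.75° = -37.39°

-38.3 dB, -37.4°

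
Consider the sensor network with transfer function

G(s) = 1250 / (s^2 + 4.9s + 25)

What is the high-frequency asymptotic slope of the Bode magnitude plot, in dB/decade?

Each pole contributes −20 dB/decade at high frequency; each zero contributes +20 dB/decade.
Net: 0 zero(s) − 2 pole(s) → -40 dB/decade.

-40 dB/decade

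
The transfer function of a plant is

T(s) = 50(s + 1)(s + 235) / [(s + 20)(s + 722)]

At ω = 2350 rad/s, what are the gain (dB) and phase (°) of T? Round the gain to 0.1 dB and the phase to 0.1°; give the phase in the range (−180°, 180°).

33.6 dB, 11.8°

At s = jω = j2350:
zero (s+1): 1 + j2350 → |·| = √(1²+2350²) = √5522501 ≈ 2350, ∠ = arctan(2350/1) ≈ 89.98°
zero (s+235): 235 + j2350 → |·| = √(235²+2350²) = √5577725 ≈ 2361.7, ∠ = arctan(2350/235) ≈ 84.29°
pole (s+20): 20 + j2350 → |·| = √(20²+2350²) = √5522900 ≈ 2350.1, ∠ = arctan(2350/20) ≈ 89.51°
pole (s+722): 722 + j2350 → |·| = √(722²+2350²) = √6043784 ≈ 2458.4, ∠ = arctan(2350/722) ≈ 72.92°
|T| = 50 · 5.55e+06 / 5.7775e+06 ≈ 48.031
Gain = 20 log₁₀(48.031) ≈ 33.63 dB
∠T = 174.27° − 162.43° = 11.84°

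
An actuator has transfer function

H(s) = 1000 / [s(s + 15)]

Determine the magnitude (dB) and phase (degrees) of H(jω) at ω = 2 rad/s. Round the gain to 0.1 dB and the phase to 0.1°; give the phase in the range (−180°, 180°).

At s = jω = j2:
pole (s+15): 15 + j2 → |·| = √(15²+2²) = √229 ≈ 15.133, ∠ = arctan(2/15) ≈ 7.59°
pole at origin: |s| = 2, ∠ = 90.00° (in denominator)
|H| = 1000 / 30.266 ≈ 33.04
Gain = 20 log₁₀(33.04) ≈ 30.38 dB
∠H = 0.00° − 97.59° = -97.59°

30.4 dB, -97.6°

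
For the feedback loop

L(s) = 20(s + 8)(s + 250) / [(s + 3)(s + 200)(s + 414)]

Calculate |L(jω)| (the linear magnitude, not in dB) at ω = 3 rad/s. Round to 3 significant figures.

0.122

At s = jω = j3:
zero (s+8): 8 + j3 → |·| = √(8²+3²) = √73 ≈ 8.544, ∠ = arctan(3/8) ≈ 20.56°
zero (s+250): 250 + j3 → |·| = √(250²+3²) = √62509 ≈ 250.02, ∠ = arctan(3/250) ≈ 0.69°
pole (s+3): 3 + j3 → |·| = √(3²+3²) = √18 ≈ 4.2426, ∠ = arctan(3/3) ≈ 45.00°
pole (s+200): 200 + j3 → |·| = √(200²+3²) = √40009 ≈ 200.02, ∠ = arctan(3/200) ≈ 0.86°
pole (s+414): 414 + j3 → |·| = √(414²+3²) = √171405 ≈ 414.01, ∠ = arctan(3/414) ≈ 0.42°
|L| = 20 · 2136.2 / 3.5133e+05 ≈ 0.12161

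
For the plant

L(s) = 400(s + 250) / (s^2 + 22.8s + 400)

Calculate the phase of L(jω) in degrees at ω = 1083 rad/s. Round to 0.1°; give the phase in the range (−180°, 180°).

At s = jω = j1083:
zero (s+250): 250 + j1083 → |·| = √(250²+1083²) = √1235389 ≈ 1111.5, ∠ = arctan(1083/250) ≈ 77.00°
quadratic: (j1083)² + 22.8·j1083 + 400 = -1172489 + j24692.4 → |·| ≈ 1.1727e+06, ∠ ≈ 178.79°
∠L = 77.00° − 178.79° = -101.79°

-101.8°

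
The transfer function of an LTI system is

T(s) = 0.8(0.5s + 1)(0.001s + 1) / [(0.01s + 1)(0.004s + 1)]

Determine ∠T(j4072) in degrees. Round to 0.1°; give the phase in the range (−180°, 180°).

At ω = 4072 rad/s:
zero (1 + j4072·0.5) = 1 + j2036 → |·| ≈ 2036, ∠ ≈ 89.97°
zero (1 + j4072·0.001) = 1 + j4.072 → |·| ≈ 4.193, ∠ ≈ 76.20°
pole (1 + j4072·0.01) = 1 + j40.72 → |·| ≈ 40.732, ∠ ≈ 88.59°
pole (1 + j4072·0.004) = 1 + j16.288 → |·| ≈ 16.319, ∠ ≈ 86.49°
∠T = (89.97° + 76.20°) − (88.59° + 86.49°) = -8.91°

-8.9°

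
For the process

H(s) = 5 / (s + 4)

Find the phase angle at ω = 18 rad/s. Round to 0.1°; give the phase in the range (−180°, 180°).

At s = jω = j18:
pole (s+4): 4 + j18 → |·| = √(4²+18²) = √340 ≈ 18.439, ∠ = arctan(18/4) ≈ 77.47°
∠H = 0.00° − 77.47° = -77.47°

-77.5°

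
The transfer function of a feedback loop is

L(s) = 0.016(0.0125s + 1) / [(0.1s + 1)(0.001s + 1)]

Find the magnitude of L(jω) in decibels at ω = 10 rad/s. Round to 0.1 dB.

-38.9 dB

At ω = 10 rad/s:
zero (1 + j10·0.0125) = 1 + j0.125 → |·| ≈ 1.0078, ∠ ≈ 7.13°
pole (1 + j10·0.1) = 1 + j1 → |·| ≈ 1.4142, ∠ ≈ 45.00°
pole (1 + j10·0.001) = 1 + j0.01 → |·| ≈ 1, ∠ ≈ 0.57°
|L| = 0.016 · 1.0078 / (1.4142 · 1) ≈ 0.011402
Gain = 20 log₁₀(0.011402) ≈ -38.86 dB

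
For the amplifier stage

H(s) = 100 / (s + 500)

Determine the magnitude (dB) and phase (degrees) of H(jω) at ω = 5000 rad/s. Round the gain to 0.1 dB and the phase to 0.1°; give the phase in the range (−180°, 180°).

-34.0 dB, -84.3°

At s = jω = j5000:
pole (s+500): 500 + j5000 → |·| = √(500²+5000²) = √25250000 ≈ 5024.9, ∠ = arctan(5000/500) ≈ 84.29°
|H| = 100 / 5024.9 ≈ 0.019901
Gain = 20 log₁₀(0.019901) ≈ -34.02 dB
∠H = 0.00° − 84.29° = -84.29°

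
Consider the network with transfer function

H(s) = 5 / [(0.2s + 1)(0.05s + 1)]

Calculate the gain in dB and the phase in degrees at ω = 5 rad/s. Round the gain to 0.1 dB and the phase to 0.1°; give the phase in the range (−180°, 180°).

At ω = 5 rad/s:
pole (1 + j5·0.2) = 1 + j1 → |·| ≈ 1.4142, ∠ ≈ 45.00°
pole (1 + j5·0.05) = 1 + j0.25 → |·| ≈ 1.0308, ∠ ≈ 14.04°
|H| = 5 · 1 / (1.4142 · 1.0308) ≈ 3.4299
Gain = 20 log₁₀(3.4299) ≈ 10.71 dB
∠H = (0°) − (45.00° + 14.04°) = -59.04°

10.7 dB, -59.0°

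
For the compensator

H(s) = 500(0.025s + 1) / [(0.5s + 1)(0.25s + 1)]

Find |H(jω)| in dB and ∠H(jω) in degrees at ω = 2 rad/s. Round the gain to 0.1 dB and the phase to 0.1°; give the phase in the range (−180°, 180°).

At ω = 2 rad/s:
zero (1 + j2·0.025) = 1 + j0.05 → |·| ≈ 1.0012, ∠ ≈ 2.86°
pole (1 + j2·0.5) = 1 + j1 → |·| ≈ 1.4142, ∠ ≈ 45.00°
pole (1 + j2·0.25) = 1 + j0.5 → |·| ≈ 1.118, ∠ ≈ 26.57°
|H| = 500 · 1.0012 / (1.4142 · 1.118) ≈ 316.62
Gain = 20 log₁₀(316.62) ≈ 50.01 dB
∠H = (2.86°) − (45.00° + 26.57°) = -68.71°

50.0 dB, -68.7°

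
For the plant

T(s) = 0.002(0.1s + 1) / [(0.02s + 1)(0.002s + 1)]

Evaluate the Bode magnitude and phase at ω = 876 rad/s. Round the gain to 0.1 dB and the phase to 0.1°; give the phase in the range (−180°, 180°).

At ω = 876 rad/s:
zero (1 + j876·0.1) = 1 + j87.6 → |·| ≈ 87.606, ∠ ≈ 89.35°
pole (1 + j876·0.02) = 1 + j17.52 → |·| ≈ 17.549, ∠ ≈ 86.73°
pole (1 + j876·0.002) = 1 + j1.752 → |·| ≈ 2.0173, ∠ ≈ 60.28°
|T| = 0.002 · 87.606 / (17.549 · 2.0173) ≈ 0.0049493
Gain = 20 log₁₀(0.0049493) ≈ -46.11 dB
∠T = (89.35°) − (86.73° + 60.28°) = -57.66°

-46.1 dB, -57.7°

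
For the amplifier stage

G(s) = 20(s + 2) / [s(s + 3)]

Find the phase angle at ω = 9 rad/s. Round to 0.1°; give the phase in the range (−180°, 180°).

At s = jω = j9:
zero (s+2): 2 + j9 → |·| = √(2²+9²) = √85 ≈ 9.2195, ∠ = arctan(9/2) ≈ 77.47°
pole (s+3): 3 + j9 → |·| = √(3²+9²) = √90 ≈ 9.4868, ∠ = arctan(9/3) ≈ 71.57°
pole at origin: |s| = 9, ∠ = 90.00° (in denominator)
∠G = 77.47° − 161.57° = -84.10°

-84.1°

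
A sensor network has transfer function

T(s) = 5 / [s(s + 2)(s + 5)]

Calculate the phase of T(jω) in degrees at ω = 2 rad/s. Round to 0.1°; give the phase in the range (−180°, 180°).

At s = jω = j2:
pole (s+2): 2 + j2 → |·| = √(2²+2²) = √8 ≈ 2.8284, ∠ = arctan(2/2) ≈ 45.00°
pole (s+5): 5 + j2 → |·| = √(5²+2²) = √29 ≈ 5.3852, ∠ = arctan(2/5) ≈ 21.80°
pole at origin: |s| = 2, ∠ = 90.00° (in denominator)
∠T = 0.00° − 156.80° = -156.80°

-156.8°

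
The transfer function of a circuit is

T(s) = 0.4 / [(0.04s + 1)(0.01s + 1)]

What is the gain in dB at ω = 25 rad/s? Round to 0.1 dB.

-11.2 dB

At ω = 25 rad/s:
pole (1 + j25·0.04) = 1 + j1 → |·| ≈ 1.4142, ∠ ≈ 45.00°
pole (1 + j25·0.01) = 1 + j0.25 → |·| ≈ 1.0308, ∠ ≈ 14.04°
|T| = 0.4 · 1 / (1.4142 · 1.0308) ≈ 0.27439
Gain = 20 log₁₀(0.27439) ≈ -11.23 dB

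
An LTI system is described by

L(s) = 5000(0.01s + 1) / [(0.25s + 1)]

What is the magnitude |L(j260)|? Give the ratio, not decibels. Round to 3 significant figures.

At ω = 260 rad/s:
zero (1 + j260·0.01) = 1 + j2.6 → |·| ≈ 2.7857, ∠ ≈ 68.96°
pole (1 + j260·0.25) = 1 + j65 → |·| ≈ 65.008, ∠ ≈ 89.12°
|L| = 5000 · 2.7857 / (65.008) ≈ 214.26

214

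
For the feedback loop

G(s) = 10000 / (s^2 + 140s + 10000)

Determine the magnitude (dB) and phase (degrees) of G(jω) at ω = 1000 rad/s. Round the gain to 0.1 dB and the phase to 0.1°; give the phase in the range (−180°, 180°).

-40.0 dB, -172.0°

At s = jω = j1000:
quadratic: (j1000)² + 140·j1000 + 10000 = -990000 + j140000 → |·| ≈ 9.9985e+05, ∠ ≈ 171.95°
|G| = 10000 / 9.9985e+05 ≈ 0.010002
Gain = 20 log₁₀(0.010002) ≈ -40.00 dB
∠G = 0.00° − 171.95° = -171.95°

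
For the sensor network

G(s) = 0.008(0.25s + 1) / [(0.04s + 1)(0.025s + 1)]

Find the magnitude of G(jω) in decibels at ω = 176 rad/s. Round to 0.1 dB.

At ω = 176 rad/s:
zero (1 + j176·0.25) = 1 + j44 → |·| ≈ 44.011, ∠ ≈ 88.70°
pole (1 + j176·0.04) = 1 + j7.04 → |·| ≈ 7.1107, ∠ ≈ 81.92°
pole (1 + j176·0.025) = 1 + j4.4 → |·| ≈ 4.5122, ∠ ≈ 77.20°
|G| = 0.008 · 44.011 / (7.1107 · 4.5122) ≈ 0.010974
Gain = 20 log₁₀(0.010974) ≈ -39.19 dB

-39.2 dB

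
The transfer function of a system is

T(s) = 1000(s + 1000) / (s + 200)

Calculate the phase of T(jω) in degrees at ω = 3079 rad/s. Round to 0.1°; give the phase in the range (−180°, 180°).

-14.3°

At s = jω = j3079:
zero (s+1000): 1000 + j3079 → |·| = √(1000²+3079²) = √10480241 ≈ 3237.3, ∠ = arctan(3079/1000) ≈ 72.01°
pole (s+200): 200 + j3079 → |·| = √(200²+3079²) = √9520241 ≈ 3085.5, ∠ = arctan(3079/200) ≈ 86.28°
∠T = 72.01° − 86.28° = -14.27°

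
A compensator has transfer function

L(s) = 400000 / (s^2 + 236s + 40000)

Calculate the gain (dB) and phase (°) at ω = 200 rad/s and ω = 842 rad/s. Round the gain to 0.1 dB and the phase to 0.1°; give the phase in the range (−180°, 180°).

ω = 200: 18.6 dB, -90.0°; ω = 842: -4.8 dB, -163.5°

At s = jω = j200:
quadratic: (j200)² + 236·j200 + 40000 = 0 + j47200 → |·| ≈ 47200, ∠ ≈ 90.00°
|L| = 400000 / 47200 ≈ 8.4746
Gain = 20 log₁₀(8.4746) ≈ 18.56 dB
∠L = 0.00° − 90.00° = -90.00°

At s = jω = j842:
quadratic: (j842)² + 236·j842 + 40000 = -668964 + j198712 → |·| ≈ 6.9785e+05, ∠ ≈ 163.46°
|L| = 400000 / 6.9785e+05 ≈ 0.57319
Gain = 20 log₁₀(0.57319) ≈ -4.83 dB
∠L = 0.00° − 163.46° = -163.46°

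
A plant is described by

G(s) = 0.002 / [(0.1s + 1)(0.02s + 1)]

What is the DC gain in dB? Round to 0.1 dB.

G(0) = 0.002 · 1 / 1 = 0.002
20 log₁₀(0.002) ≈ -53.98 dB

-54.0 dB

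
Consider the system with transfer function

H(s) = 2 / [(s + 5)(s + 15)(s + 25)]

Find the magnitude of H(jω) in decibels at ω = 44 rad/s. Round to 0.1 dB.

At s = jω = j44:
pole (s+5): 5 + j44 → |·| = √(5²+44²) = √1961 ≈ 44.283, ∠ = arctan(44/5) ≈ 83.52°
pole (s+15): 15 + j44 → |·| = √(15²+44²) = √2161 ≈ 46.487, ∠ = arctan(44/15) ≈ 71.18°
pole (s+25): 25 + j44 → |·| = √(25²+44²) = √2561 ≈ 50.606, ∠ = arctan(44/25) ≈ 60.40°
|H| = 2 / 1.0418e+05 ≈ 1.9198e-05
Gain = 20 log₁₀(1.9198e-05) ≈ -94.33 dB

-94.3 dB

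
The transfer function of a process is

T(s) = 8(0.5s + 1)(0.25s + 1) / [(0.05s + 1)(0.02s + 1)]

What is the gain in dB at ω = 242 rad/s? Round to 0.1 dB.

At ω = 242 rad/s:
zero (1 + j242·0.5) = 1 + j121 → |·| ≈ 121, ∠ ≈ 89.53°
zero (1 + j242·0.25) = 1 + j60.5 → |·| ≈ 60.508, ∠ ≈ 89.05°
pole (1 + j242·0.05) = 1 + j12.1 → |·| ≈ 12.141, ∠ ≈ 85.28°
pole (1 + j242·0.02) = 1 + j4.84 → |·| ≈ 4.9422, ∠ ≈ 78.33°
|T| = 8 · 121 · 60.508 / (12.141 · 4.9422) ≈ 976.14
Gain = 20 log₁₀(976.14) ≈ 59.79 dB

59.8 dB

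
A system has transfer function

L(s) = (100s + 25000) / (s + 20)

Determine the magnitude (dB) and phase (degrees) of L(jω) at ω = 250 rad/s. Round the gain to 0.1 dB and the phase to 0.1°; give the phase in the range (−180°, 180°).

Substitute s = j250:
Numerator: 100(j250) + 25000 = 25000 + j25000
Denominator: (j250) + 20 = 20 + j250
|N| = √(25000² + 25000²) ≈ 35355, ∠N ≈ 45.00°
|D| = √(20² + 250²) ≈ 250.8, ∠D ≈ 85.43°
|L| = 35355 / 250.8 ≈ 140.97
Gain = 20 log₁₀(140.97) ≈ 42.98 dB
∠L = 45.00° − 85.43° = -40.43°

43.0 dB, -40.4°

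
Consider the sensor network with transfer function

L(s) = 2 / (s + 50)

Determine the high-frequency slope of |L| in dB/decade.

-20 dB/decade

Each pole contributes −20 dB/decade at high frequency; each zero contributes +20 dB/decade.
Net: 0 zero(s) − 1 pole(s) → -20 dB/decade.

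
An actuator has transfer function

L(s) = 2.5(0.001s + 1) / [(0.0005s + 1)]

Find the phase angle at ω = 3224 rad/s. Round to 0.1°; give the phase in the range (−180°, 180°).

14.6°

At ω = 3224 rad/s:
zero (1 + j3224·0.001) = 1 + j3.224 → |·| ≈ 3.3755, ∠ ≈ 72.77°
pole (1 + j3224·0.0005) = 1 + j1.612 → |·| ≈ 1.897, ∠ ≈ 58.19°
∠L = (72.77°) − (58.19°) = 14.58°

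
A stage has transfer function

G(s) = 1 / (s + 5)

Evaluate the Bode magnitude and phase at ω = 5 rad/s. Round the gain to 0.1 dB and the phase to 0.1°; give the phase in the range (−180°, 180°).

At s = jω = j5:
pole (s+5): 5 + j5 → |·| = √(5²+5²) = √50 ≈ 7.0711, ∠ = arctan(5/5) ≈ 45.00°
|G| = 1 / 7.0711 ≈ 0.14142
Gain = 20 log₁₀(0.14142) ≈ -16.99 dB
∠G = 0.00° − 45.00° = -45.00°

-17.0 dB, -45.0°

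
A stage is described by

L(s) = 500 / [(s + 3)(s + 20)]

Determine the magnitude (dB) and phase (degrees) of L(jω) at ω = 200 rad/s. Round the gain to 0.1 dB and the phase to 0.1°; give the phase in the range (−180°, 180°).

At s = jω = j200:
pole (s+3): 3 + j200 → |·| = √(3²+200²) = √40009 ≈ 200.02, ∠ = arctan(200/3) ≈ 89.14°
pole (s+20): 20 + j200 → |·| = √(20²+200²) = √40400 ≈ 201, ∠ = arctan(200/20) ≈ 84.29°
|L| = 500 / 40204 ≈ 0.012437
Gain = 20 log₁₀(0.012437) ≈ -38.11 dB
∠L = 0.00° − 173.43° = -173.43°

-38.1 dB, -173.4°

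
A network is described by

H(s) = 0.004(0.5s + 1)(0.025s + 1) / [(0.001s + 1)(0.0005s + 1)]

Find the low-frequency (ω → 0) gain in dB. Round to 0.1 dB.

-48.0 dB

H(0) = 0.004 · 1 / 1 = 0.004
20 log₁₀(0.004) ≈ -47.96 dB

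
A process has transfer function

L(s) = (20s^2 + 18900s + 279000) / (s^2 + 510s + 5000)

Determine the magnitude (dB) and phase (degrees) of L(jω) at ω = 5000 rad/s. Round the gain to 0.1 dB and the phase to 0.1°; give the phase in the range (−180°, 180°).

26.1 dB, -4.9°

Substitute s = j5000:
Numerator: 20(j5000)^2 + 18900(j5000) + 279000 = -499721000 + j94500000
Denominator: (j5000)^2 + 510(j5000) + 5000 = -24995000 + j2550000
|N| = √(499721000² + 94500000²) ≈ 5.0858e+08, ∠N ≈ 169.29°
|D| = √(24995000² + 2550000²) ≈ 2.5125e+07, ∠D ≈ 174.17°
|L| = 5.0858e+08 / 2.5125e+07 ≈ 20.242
Gain = 20 log₁₀(20.242) ≈ 26.13 dB
∠L = 169.29° − 174.17° = -4.88°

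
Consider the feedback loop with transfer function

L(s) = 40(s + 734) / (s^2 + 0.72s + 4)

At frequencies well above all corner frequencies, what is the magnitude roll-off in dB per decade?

-20 dB/decade

Each pole contributes −20 dB/decade at high frequency; each zero contributes +20 dB/decade.
Net: 1 zero(s) − 2 pole(s) → -20 dB/decade.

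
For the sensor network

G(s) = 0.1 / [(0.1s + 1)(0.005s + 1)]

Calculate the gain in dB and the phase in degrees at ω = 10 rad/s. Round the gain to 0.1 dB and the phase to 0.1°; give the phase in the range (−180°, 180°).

At ω = 10 rad/s:
pole (1 + j10·0.1) = 1 + j1 → |·| ≈ 1.4142, ∠ ≈ 45.00°
pole (1 + j10·0.005) = 1 + j0.05 → |·| ≈ 1.0012, ∠ ≈ 2.86°
|G| = 0.1 · 1 / (1.4142 · 1.0012) ≈ 0.070627
Gain = 20 log₁₀(0.070627) ≈ -23.02 dB
∠G = (0°) − (45.00° + 2.86°) = -47.86°

-23.0 dB, -47.9°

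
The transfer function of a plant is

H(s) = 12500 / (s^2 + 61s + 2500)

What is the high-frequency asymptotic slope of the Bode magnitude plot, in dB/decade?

-40 dB/decade

Each pole contributes −20 dB/decade at high frequency; each zero contributes +20 dB/decade.
Net: 0 zero(s) − 2 pole(s) → -40 dB/decade.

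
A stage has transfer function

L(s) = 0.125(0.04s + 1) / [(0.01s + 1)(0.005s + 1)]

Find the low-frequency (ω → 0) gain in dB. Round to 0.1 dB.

L(0) = 0.125 · 1 / 1 = 0.125
20 log₁₀(0.125) ≈ -18.06 dB

-18.1 dB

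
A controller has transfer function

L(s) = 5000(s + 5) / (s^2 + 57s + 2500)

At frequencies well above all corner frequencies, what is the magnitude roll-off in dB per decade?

Each pole contributes −20 dB/decade at high frequency; each zero contributes +20 dB/decade.
Net: 1 zero(s) − 2 pole(s) → -20 dB/decade.

-20 dB/decade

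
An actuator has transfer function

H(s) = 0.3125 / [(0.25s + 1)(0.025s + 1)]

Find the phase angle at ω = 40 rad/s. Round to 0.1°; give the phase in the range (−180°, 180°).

At ω = 40 rad/s:
pole (1 + j40·0.25) = 1 + j10 → |·| ≈ 10.05, ∠ ≈ 84.29°
pole (1 + j40·0.025) = 1 + j1 → |·| ≈ 1.4142, ∠ ≈ 45.00°
∠H = (0°) − (84.29° + 45.00°) = -129.29°

-129.3°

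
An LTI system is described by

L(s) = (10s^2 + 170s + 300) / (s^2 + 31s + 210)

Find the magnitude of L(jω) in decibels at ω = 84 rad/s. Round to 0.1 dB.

19.8 dB

Substitute s = j84:
Numerator: 10(j84)^2 + 170(j84) + 300 = -70260 + j14280
Denominator: (j84)^2 + 31(j84) + 210 = -6846 + j2604
|N| = √(70260² + 14280²) ≈ 71696, ∠N ≈ 168.51°
|D| = √(6846² + 2604²) ≈ 7324.5, ∠D ≈ 159.17°
|L| = 71696 / 7324.5 ≈ 9.7885
Gain = 20 log₁₀(9.7885) ≈ 19.81 dB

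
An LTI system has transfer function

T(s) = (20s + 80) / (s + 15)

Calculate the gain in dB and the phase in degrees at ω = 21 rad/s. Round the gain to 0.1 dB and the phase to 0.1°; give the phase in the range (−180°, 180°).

24.4 dB, 24.8°

Substitute s = j21:
Numerator: 20(j21) + 80 = 80 + j420
Denominator: (j21) + 15 = 15 + j21
|N| = √(80² + 420²) ≈ 427.55, ∠N ≈ 79.22°
|D| = √(15² + 21²) ≈ 25.807, ∠D ≈ 54.46°
|T| = 427.55 / 25.807 ≈ 16.567
Gain = 20 log₁₀(16.567) ≈ 24.38 dB
∠T = 79.22° − 54.46° = 24.76°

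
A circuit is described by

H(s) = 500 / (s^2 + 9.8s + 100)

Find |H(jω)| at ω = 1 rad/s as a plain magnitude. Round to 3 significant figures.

At s = jω = j1:
quadratic: (j1)² + 9.8·j1 + 100 = 99 + j9.8 → |·| ≈ 99.484, ∠ ≈ 5.65°
|H| = 500 / 99.484 ≈ 5.0259

5.03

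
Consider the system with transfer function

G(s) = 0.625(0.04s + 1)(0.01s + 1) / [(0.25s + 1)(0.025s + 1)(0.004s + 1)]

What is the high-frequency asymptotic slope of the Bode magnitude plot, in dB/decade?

Each pole contributes −20 dB/decade at high frequency; each zero contributes +20 dB/decade.
Net: 2 zero(s) − 3 pole(s) → -20 dB/decade.

-20 dB/decade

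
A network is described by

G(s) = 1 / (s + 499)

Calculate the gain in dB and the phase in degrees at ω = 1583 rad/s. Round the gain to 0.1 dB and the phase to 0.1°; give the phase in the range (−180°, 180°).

At s = jω = j1583:
pole (s+499): 499 + j1583 → |·| = √(499²+1583²) = √2754890 ≈ 1659.8, ∠ = arctan(1583/499) ≈ 72.50°
|G| = 1 / 1659.8 ≈ 0.00060248
Gain = 20 log₁₀(0.00060248) ≈ -64.40 dB
∠G = 0.00° − 72.50° = -72.50°

-64.4 dB, -72.5°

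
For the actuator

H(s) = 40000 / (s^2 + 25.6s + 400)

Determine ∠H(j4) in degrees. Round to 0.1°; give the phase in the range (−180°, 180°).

At s = jω = j4:
quadratic: (j4)² + 25.6·j4 + 400 = 384 + j102.4 → |·| ≈ 397.42, ∠ ≈ 14.93°
∠H = 0.00° − 14.93° = -14.93°

-14.9°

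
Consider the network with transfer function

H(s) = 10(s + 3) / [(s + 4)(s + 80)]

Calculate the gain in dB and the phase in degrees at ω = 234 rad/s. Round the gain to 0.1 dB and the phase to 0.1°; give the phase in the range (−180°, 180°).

-27.9 dB, -70.9°

At s = jω = j234:
zero (s+3): 3 + j234 → |·| = √(3²+234²) = √54765 ≈ 234.02, ∠ = arctan(234/3) ≈ 89.27°
pole (s+4): 4 + j234 → |·| = √(4²+234²) = √54772 ≈ 234.03, ∠ = arctan(234/4) ≈ 89.02°
pole (s+80): 80 + j234 → |·| = √(80²+234²) = √61156 ≈ 247.3, ∠ = arctan(234/80) ≈ 71.13°
|H| = 10 · 234.02 / 57876 ≈ 0.040435
Gain = 20 log₁₀(0.040435) ≈ -27.86 dB
∠H = 89.27° − 160.15° = -70.88°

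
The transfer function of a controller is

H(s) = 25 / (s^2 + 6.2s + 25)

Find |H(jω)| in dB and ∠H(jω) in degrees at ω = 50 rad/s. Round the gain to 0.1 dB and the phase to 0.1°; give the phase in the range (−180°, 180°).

-40.0 dB, -172.9°

At s = jω = j50:
quadratic: (j50)² + 6.2·j50 + 25 = -2475 + j310 → |·| ≈ 2494.3, ∠ ≈ 172.86°
|H| = 25 / 2494.3 ≈ 0.010023
Gain = 20 log₁₀(0.010023) ≈ -39.98 dB
∠H = 0.00° − 172.86° = -172.86°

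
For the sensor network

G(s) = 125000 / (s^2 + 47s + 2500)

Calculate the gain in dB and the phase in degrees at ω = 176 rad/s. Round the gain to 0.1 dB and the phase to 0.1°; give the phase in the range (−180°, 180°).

At s = jω = j176:
quadratic: (j176)² + 47·j176 + 2500 = -28476 + j8272 → |·| ≈ 29653, ∠ ≈ 163.80°
|G| = 125000 / 29653 ≈ 4.2154
Gain = 20 log₁₀(4.2154) ≈ 12.50 dB
∠G = 0.00° − 163.80° = -163.80°

12.5 dB, -163.8°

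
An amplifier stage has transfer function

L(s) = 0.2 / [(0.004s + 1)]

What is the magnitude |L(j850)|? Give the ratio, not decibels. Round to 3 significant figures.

0.0564

At ω = 850 rad/s:
pole (1 + j850·0.004) = 1 + j3.4 → |·| ≈ 3.544, ∠ ≈ 73.61°
|L| = 0.2 · 1 / (3.544) ≈ 0.056433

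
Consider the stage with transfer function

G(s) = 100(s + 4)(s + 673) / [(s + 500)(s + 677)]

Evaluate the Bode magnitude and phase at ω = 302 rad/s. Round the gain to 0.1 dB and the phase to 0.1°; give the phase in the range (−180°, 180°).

34.2 dB, 58.2°

At s = jω = j302:
zero (s+4): 4 + j302 → |·| = √(4²+302²) = √91220 ≈ 302.03, ∠ = arctan(302/4) ≈ 89.24°
zero (s+673): 673 + j302 → |·| = √(673²+302²) = √544133 ≈ 737.65, ∠ = arctan(302/673) ≈ 24.17°
pole (s+500): 500 + j302 → |·| = √(500²+302²) = √341204 ≈ 584.13, ∠ = arctan(302/500) ≈ 31.13°
pole (s+677): 677 + j302 → |·| = √(677²+302²) = √549533 ≈ 741.3, ∠ = arctan(302/677) ≈ 24.04°
|G| = 100 · 2.2279e+05 / 4.3302e+05 ≈ 51.45
Gain = 20 log₁₀(51.45) ≈ 34.23 dB
∠G = 113.41° − 55.17° = 58.24°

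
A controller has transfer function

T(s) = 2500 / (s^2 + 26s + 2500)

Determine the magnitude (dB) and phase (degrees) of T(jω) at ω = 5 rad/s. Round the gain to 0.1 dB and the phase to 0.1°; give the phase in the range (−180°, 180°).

0.1 dB, -3.0°

At s = jω = j5:
quadratic: (j5)² + 26·j5 + 2500 = 2475 + j130 → |·| ≈ 2478.4, ∠ ≈ 3.01°
|T| = 2500 / 2478.4 ≈ 1.0087
Gain = 20 log₁₀(1.0087) ≈ 0.08 dB
∠T = 0.00° − 3.01° = -3.01°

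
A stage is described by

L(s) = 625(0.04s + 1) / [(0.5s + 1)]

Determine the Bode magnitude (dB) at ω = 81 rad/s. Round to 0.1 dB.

34.4 dB

At ω = 81 rad/s:
zero (1 + j81·0.04) = 1 + j3.24 → |·| ≈ 3.3908, ∠ ≈ 72.85°
pole (1 + j81·0.5) = 1 + j40.5 → |·| ≈ 40.512, ∠ ≈ 88.59°
|L| = 625 · 3.3908 / (40.512) ≈ 52.312
Gain = 20 log₁₀(52.312) ≈ 34.37 dB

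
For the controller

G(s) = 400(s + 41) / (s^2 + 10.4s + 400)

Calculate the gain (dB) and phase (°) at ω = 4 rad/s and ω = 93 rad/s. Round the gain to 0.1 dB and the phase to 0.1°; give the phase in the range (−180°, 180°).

ω = 4: 32.6 dB, -0.6°; ω = 93: 13.8 dB, -107.1°

At s = jω = j4:
zero (s+41): 41 + j4 → |·| = √(41²+4²) = √1697 ≈ 41.195, ∠ = arctan(4/41) ≈ 5.57°
quadratic: (j4)² + 10.4·j4 + 400 = 384 + j41.6 → |·| ≈ 386.25, ∠ ≈ 6.18°
|G| = 400 · 41.195 / 386.25 ≈ 42.661
Gain = 20 log₁₀(42.661) ≈ 32.60 dB
∠G = 5.57° − 6.18° = -0.61°

At s = jω = j93:
zero (s+41): 41 + j93 → |·| = √(41²+93²) = √10330 ≈ 101.64, ∠ = arctan(93/41) ≈ 66.21°
quadratic: (j93)² + 10.4·j93 + 400 = -8249 + j967.2 → |·| ≈ 8305.5, ∠ ≈ 173.31°
|G| = 400 · 101.64 / 8305.5 ≈ 4.8951
Gain = 20 log₁₀(4.8951) ≈ 13.80 dB
∠G = 66.21° − 173.31° = -107.10°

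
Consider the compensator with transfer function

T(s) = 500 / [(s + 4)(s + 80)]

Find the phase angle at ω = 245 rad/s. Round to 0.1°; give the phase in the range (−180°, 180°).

-161.0°

At s = jω = j245:
pole (s+4): 4 + j245 → |·| = √(4²+245²) = √60041 ≈ 245.03, ∠ = arctan(245/4) ≈ 89.06°
pole (s+80): 80 + j245 → |·| = √(80²+245²) = √66425 ≈ 257.73, ∠ = arctan(245/80) ≈ 71.92°
∠T = 0.00° − 160.98° = -160.98°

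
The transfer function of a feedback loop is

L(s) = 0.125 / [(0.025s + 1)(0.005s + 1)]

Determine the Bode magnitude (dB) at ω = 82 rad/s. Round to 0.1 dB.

At ω = 82 rad/s:
pole (1 + j82·0.025) = 1 + j2.05 → |·| ≈ 2.2809, ∠ ≈ 64.00°
pole (1 + j82·0.005) = 1 + j0.41 → |·| ≈ 1.0808, ∠ ≈ 22.29°
|L| = 0.125 · 1 / (2.2809 · 1.0808) ≈ 0.050706
Gain = 20 log₁₀(0.050706) ≈ -25.90 dB

-25.9 dB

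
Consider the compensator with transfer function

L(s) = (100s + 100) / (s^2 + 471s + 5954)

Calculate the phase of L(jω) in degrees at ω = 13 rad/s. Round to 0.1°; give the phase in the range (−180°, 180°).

39.0°

Substitute s = j13:
Numerator: 100(j13) + 100 = 100 + j1300
Denominator: (j13)^2 + 471(j13) + 5954 = 5785 + j6123
|N| = √(100² + 1300²) ≈ 1303.8, ∠N ≈ 85.60°
|D| = √(5785² + 6123²) ≈ 8423.6, ∠D ≈ 46.63°
∠L = 85.60° − 46.63° = 38.97°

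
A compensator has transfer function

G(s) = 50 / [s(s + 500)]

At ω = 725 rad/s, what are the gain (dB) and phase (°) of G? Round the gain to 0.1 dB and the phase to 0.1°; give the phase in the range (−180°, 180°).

At s = jω = j725:
pole (s+500): 500 + j725 → |·| = √(500²+725²) = √775625 ≈ 880.7, ∠ = arctan(725/500) ≈ 55.41°
pole at origin: |s| = 725, ∠ = 90.00° (in denominator)
|G| = 50 / 6.3851e+05 ≈ 7.8307e-05
Gain = 20 log₁₀(7.8307e-05) ≈ -82.12 dB
∠G = 0.00° − 145.41° = -145.41°

-82.1 dB, -145.4°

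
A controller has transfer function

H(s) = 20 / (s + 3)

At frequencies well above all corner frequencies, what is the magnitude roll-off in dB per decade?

-20 dB/decade

Each pole contributes −20 dB/decade at high frequency; each zero contributes +20 dB/decade.
Net: 0 zero(s) − 1 pole(s) → -20 dB/decade.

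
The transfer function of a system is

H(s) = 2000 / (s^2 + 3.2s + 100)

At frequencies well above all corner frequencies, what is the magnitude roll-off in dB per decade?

-40 dB/decade

Each pole contributes −20 dB/decade at high frequency; each zero contributes +20 dB/decade.
Net: 0 zero(s) − 2 pole(s) → -40 dB/decade.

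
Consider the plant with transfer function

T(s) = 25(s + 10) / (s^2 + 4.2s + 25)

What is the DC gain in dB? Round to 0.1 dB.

T(0) = 25·10 / 25 = 10
20 log₁₀(10) ≈ 20.00 dB

20.0 dB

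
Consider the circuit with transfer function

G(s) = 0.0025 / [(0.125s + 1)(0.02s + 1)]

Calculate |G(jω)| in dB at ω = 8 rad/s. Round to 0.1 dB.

-55.2 dB

At ω = 8 rad/s:
pole (1 + j8·0.125) = 1 + j1 → |·| ≈ 1.4142, ∠ ≈ 45.00°
pole (1 + j8·0.02) = 1 + j0.16 → |·| ≈ 1.0127, ∠ ≈ 9.09°
|G| = 0.0025 · 1 / (1.4142 · 1.0127) ≈ 0.0017456
Gain = 20 log₁₀(0.0017456) ≈ -55.16 dB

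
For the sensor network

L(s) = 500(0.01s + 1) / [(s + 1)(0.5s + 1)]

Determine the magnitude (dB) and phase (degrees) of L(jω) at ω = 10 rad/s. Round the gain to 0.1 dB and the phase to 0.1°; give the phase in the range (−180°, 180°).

19.8 dB, -157.3°

At ω = 10 rad/s:
zero (1 + j10·0.01) = 1 + j0.1 → |·| ≈ 1.005, ∠ ≈ 5.71°
pole (1 + j10·1) = 1 + j10 → |·| ≈ 10.05, ∠ ≈ 84.29°
pole (1 + j10·0.5) = 1 + j5 → |·| ≈ 5.099, ∠ ≈ 78.69°
|L| = 500 · 1.005 / (10.05 · 5.099) ≈ 9.8058
Gain = 20 log₁₀(9.8058) ≈ 19.83 dB
∠L = (5.71°) − (84.29° + 78.69°) = -157.27°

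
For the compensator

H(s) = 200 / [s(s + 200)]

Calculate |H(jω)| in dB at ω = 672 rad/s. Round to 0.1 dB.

At s = jω = j672:
pole (s+200): 200 + j672 → |·| = √(200²+672²) = √491584 ≈ 701.13, ∠ = arctan(672/200) ≈ 73.43°
pole at origin: |s| = 672, ∠ = 90.00° (in denominator)
|H| = 200 / 4.7116e+05 ≈ 0.00042448
Gain = 20 log₁₀(0.00042448) ≈ -67.44 dB

-67.4 dB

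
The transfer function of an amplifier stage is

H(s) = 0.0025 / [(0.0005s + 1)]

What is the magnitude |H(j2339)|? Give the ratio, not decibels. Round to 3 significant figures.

0.00162

At ω = 2339 rad/s:
pole (1 + j2339·0.0005) = 1 + j1.1695 → |·| ≈ 1.5387, ∠ ≈ 49.47°
|H| = 0.0025 · 1 / (1.5387) ≈ 0.0016247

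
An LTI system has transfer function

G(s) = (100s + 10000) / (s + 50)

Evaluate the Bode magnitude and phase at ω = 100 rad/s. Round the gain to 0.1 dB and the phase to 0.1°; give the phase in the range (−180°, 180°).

42.0 dB, -18.4°

Substitute s = j100:
Numerator: 100(j100) + 10000 = 10000 + j10000
Denominator: (j100) + 50 = 50 + j100
|N| = √(10000² + 10000²) ≈ 14142, ∠N ≈ 45.00°
|D| = √(50² + 100²) ≈ 111.8, ∠D ≈ 63.43°
|G| = 14142 / 111.8 ≈ 126.49
Gain = 20 log₁₀(126.49) ≈ 42.04 dB
∠G = 45.00° − 63.43° = -18.43°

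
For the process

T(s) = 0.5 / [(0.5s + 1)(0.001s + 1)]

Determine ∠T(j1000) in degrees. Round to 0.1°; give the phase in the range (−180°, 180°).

At ω = 1000 rad/s:
pole (1 + j1000·0.5) = 1 + j500 → |·| ≈ 500, ∠ ≈ 89.89°
pole (1 + j1000·0.001) = 1 + j1 → |·| ≈ 1.4142, ∠ ≈ 45.00°
∠T = (0°) − (89.89° + 45.00°) = -134.89°

-134.9°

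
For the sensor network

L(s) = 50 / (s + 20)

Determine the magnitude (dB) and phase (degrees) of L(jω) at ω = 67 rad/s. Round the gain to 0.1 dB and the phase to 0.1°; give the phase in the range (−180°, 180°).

-2.9 dB, -73.4°

Substitute s = j67:
Numerator: 50 = 50 + j0
Denominator: (j67) + 20 = 20 + j67
|N| = √(50² + 0²) ≈ 50, ∠N ≈ 0.00°
|D| = √(20² + 67²) ≈ 69.921, ∠D ≈ 73.38°
|L| = 50 / 69.921 ≈ 0.71509
Gain = 20 log₁₀(0.71509) ≈ -2.91 dB
∠L = 0.00° − 73.38° = -73.38°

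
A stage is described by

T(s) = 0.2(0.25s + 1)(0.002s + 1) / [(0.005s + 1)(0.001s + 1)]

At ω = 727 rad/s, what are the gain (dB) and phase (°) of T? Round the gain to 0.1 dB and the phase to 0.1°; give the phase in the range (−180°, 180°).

22.8 dB, 34.5°

At ω = 727 rad/s:
zero (1 + j727·0.25) = 1 + j181.75 → |·| ≈ 181.75, ∠ ≈ 89.68°
zero (1 + j727·0.002) = 1 + j1.454 → |·| ≈ 1.7647, ∠ ≈ 55.48°
pole (1 + j727·0.005) = 1 + j3.635 → |·| ≈ 3.77, ∠ ≈ 74.62°
pole (1 + j727·0.001) = 1 + j0.727 → |·| ≈ 1.2363, ∠ ≈ 36.02°
|T| = 0.2 · 181.75 · 1.7647 / (3.77 · 1.2363) ≈ 13.763
Gain = 20 log₁₀(13.763) ≈ 22.77 dB
∠T = (89.68° + 55.48°) − (74.62° + 36.02°) = 34.52°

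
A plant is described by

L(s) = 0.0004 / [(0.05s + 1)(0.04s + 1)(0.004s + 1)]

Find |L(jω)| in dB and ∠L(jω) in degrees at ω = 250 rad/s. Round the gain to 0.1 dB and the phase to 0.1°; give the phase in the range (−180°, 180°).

-113.0 dB, 145.3°

At ω = 250 rad/s:
pole (1 + j250·0.05) = 1 + j12.5 → |·| ≈ 12.54, ∠ ≈ 85.43°
pole (1 + j250·0.04) = 1 + j10 → |·| ≈ 10.05, ∠ ≈ 84.29°
pole (1 + j250·0.004) = 1 + j1 → |·| ≈ 1.4142, ∠ ≈ 45.00°
|L| = 0.0004 · 1 / (12.54 · 10.05 · 1.4142) ≈ 2.2443e-06
Gain = 20 log₁₀(2.2443e-06) ≈ -112.98 dB
∠L = (0°) − (85.43° + 84.29° + 45.00°) = -214.72° ≡ 145.28° (principal value)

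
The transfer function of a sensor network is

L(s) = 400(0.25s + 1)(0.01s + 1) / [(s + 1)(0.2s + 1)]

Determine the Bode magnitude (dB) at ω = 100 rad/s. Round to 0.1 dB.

17.0 dB

At ω = 100 rad/s:
zero (1 + j100·0.25) = 1 + j25 → |·| ≈ 25.02, ∠ ≈ 87.71°
zero (1 + j100·0.01) = 1 + j1 → |·| ≈ 1.4142, ∠ ≈ 45.00°
pole (1 + j100·1) = 1 + j100 → |·| ≈ 100, ∠ ≈ 89.43°
pole (1 + j100·0.2) = 1 + j20 → |·| ≈ 20.025, ∠ ≈ 87.14°
|L| = 400 · 25.02 · 1.4142 / (100 · 20.025) ≈ 7.0678
Gain = 20 log₁₀(7.0678) ≈ 16.99 dB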